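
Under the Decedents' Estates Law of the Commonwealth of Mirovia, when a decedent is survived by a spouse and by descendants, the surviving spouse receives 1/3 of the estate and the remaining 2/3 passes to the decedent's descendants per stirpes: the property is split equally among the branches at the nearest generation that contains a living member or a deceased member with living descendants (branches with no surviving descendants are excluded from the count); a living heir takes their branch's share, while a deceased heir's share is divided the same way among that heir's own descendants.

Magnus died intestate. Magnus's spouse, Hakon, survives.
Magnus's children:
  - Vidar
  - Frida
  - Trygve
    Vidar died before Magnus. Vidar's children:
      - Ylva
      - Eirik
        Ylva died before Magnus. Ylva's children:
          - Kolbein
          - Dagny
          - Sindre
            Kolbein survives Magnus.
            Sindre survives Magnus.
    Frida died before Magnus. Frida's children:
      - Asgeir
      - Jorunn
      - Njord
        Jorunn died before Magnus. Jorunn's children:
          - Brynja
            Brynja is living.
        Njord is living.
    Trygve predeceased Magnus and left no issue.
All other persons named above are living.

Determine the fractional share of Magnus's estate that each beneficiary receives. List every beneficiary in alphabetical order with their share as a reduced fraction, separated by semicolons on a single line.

Asgeir 1/9; Brynja 1/9; Dagny 1/18; Eirik 1/6; Hakon 1/3; Kolbein 1/18; Njord 1/9; Sindre 1/18

Hakon, as surviving spouse, takes 1/3.
The remaining 2/3 passes to Magnus's descendants per stirpes.
Trygve left no surviving issue, so that branch lapses and is disregarded.
The 2/3 is divided into 2 equal shares of 1/3 among Vidar, Frida.
Vidar predeceased; the 1/3 allotted to Vidar's branch passes to Vidar's issue by representation.
The 1/3 is divided into 2 equal shares of 1/6 among Ylva, Eirik.
Ylva predeceased; the 1/6 allotted to Ylva's branch passes to Ylva's issue by representation.
The 1/6 is divided into 3 equal shares of 1/18 among Kolbein, Dagny, Sindre.
Kolbein is living and takes 1/18.
Dagny is living and takes 1/18.
Sindre is living and takes 1/18.
Eirik is living and takes 1/6.
Frida predeceased; the 1/3 allotted to Frida's branch passes to Frida's issue by representation.
The 1/3 is divided into 3 equal shares of 1/9 among Asgeir, Jorunn, Njord.
Asgeir is living and takes 1/9.
Jorunn predeceased; the 1/9 allotted to Jorunn's branch passes to Jorunn's issue by representation.
Brynja is the sole taker at this level and receives the full 1/9.
Njord is living and takes 1/9.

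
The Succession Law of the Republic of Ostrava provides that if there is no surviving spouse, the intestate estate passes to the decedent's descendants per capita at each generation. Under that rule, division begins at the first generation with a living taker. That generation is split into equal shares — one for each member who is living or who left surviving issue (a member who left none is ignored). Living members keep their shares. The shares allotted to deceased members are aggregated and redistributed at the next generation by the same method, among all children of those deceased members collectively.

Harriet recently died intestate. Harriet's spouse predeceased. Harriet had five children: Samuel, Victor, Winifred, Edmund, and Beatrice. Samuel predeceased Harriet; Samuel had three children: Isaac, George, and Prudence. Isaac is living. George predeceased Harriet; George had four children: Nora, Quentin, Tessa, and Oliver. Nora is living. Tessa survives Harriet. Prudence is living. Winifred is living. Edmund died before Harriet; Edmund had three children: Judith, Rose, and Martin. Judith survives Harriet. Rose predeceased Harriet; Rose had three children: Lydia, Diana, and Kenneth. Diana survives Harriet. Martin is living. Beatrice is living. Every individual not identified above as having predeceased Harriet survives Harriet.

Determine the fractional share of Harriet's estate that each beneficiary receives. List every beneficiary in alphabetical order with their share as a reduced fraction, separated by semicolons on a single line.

Beatrice 1/5; Diana 2/105; Isaac 1/15; Judith 1/15; Kenneth 2/105; Lydia 2/105; Martin 1/15; Nora 2/105; Oliver 2/105; Prudence 1/15; Quentin 2/105; Tessa 2/105; Victor 1/5; Winifred 1/5

There is no surviving spouse, so the entire estate passes to Harriet's descendants per capita at each generation.
At generation 1 (Samuel, Victor, Winifred, Edmund, Beatrice) there are 5 shares of (1)/5 = 1/5 each.
Living: Victor, Winifred, and Beatrice — each takes 1/5.
Deceased: Samuel and Edmund. Their combined 2/5 is pooled and carried to generation 2.
At generation 2 (Isaac, George, Prudence, Judith, Rose, Martin) there are 6 shares of (2/5)/6 = 1/15 each.
Living: Isaac, Prudence, Judith, and Martin — each takes 1/15.
Deceased: George and Rose. Their combined 2/15 is pooled and carried to generation 3.
At generation 3 (Nora, Quentin, Tessa, Oliver, Lydia, Diana, Kenneth) there are 7 shares of (2/15)/7 = 2/105 each.
Living: Nora, Quentin, Tessa, Oliver, Lydia, Diana, and Kenneth — each takes 2/105.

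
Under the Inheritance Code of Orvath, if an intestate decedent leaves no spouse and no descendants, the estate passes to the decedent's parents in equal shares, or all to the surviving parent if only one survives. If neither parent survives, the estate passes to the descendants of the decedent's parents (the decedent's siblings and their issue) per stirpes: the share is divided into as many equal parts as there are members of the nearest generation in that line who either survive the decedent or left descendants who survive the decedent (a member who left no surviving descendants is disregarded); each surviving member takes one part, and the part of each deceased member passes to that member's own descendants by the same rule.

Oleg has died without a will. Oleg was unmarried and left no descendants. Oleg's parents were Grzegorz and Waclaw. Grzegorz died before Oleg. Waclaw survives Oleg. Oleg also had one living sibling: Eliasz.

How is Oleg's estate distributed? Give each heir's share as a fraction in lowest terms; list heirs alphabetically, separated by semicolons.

Only one parent, Waclaw, survives, so Waclaw takes the entire estate. The siblings take nothing because a surviving parent has priority.

Waclaw 1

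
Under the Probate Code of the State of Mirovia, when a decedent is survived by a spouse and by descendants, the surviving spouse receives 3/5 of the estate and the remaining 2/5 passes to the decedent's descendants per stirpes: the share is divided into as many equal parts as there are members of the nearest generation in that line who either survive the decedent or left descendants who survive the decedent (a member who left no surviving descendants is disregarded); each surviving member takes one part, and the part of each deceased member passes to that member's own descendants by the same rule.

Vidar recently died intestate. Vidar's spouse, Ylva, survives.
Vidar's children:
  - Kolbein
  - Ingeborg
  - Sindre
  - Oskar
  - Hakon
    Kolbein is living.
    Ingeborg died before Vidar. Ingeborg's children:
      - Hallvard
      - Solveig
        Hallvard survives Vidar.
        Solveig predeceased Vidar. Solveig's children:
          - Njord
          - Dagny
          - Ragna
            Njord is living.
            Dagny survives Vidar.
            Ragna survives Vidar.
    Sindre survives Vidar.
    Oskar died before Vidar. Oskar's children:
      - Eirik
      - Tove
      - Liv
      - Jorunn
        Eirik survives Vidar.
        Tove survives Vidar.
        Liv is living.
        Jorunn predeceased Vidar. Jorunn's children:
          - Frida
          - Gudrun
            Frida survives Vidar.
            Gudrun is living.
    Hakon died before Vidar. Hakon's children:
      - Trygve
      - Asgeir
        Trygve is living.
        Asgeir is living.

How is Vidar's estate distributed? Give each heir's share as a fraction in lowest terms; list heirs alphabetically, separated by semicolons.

Asgeir 1/25; Dagny 1/75; Eirik 1/50; Frida 1/100; Gudrun 1/100; Hallvard 1/25; Kolbein 2/25; Liv 1/50; Njord 1/75; Ragna 1/75; Sindre 2/25; Tove 1/50; Trygve 1/25; Ylva 3/5

Ylva, as surviving spouse, takes 3/5.
The remaining 2/5 passes to Vidar's descendants per stirpes.
The 2/5 is divided into 5 equal shares of 2/25 among Kolbein, Ingeborg, Sindre, Oskar, Hakon.
Kolbein is living and takes 2/25.
Ingeborg predeceased; the 2/25 allotted to Ingeborg's branch passes to Ingeborg's issue by representation.
The 2/25 is divided into 2 equal shares of 1/25 among Hallvard, Solveig.
Hallvard is living and takes 1/25.
Solveig predeceased; the 1/25 allotted to Solveig's branch passes to Solveig's issue by representation.
The 1/25 is divided into 3 equal shares of 1/75 among Njord, Dagny, Ragna.
Njord is living and takes 1/75.
Dagny is living and takes 1/75.
Ragna is living and takes 1/75.
Sindre is living and takes 2/25.
Oskar predeceased; the 2/25 allotted to Oskar's branch passes to Oskar's issue by representation.
The 2/25 is divided into 4 equal shares of 1/50 among Eirik, Tove, Liv, Jorunn.
Eirik is living and takes 1/50.
Tove is living and takes 1/50.
Liv is living and takes 1/50.
Jorunn predeceased; the 1/50 allotted to Jorunn's branch passes to Jorunn's issue by representation.
The 1/50 is divided into 2 equal shares of 1/100 among Frida, Gudrun.
Frida is living and takes 1/100.
Gudrun is living and takes 1/100.
Hakon predeceased; the 2/25 allotted to Hakon's branch passes to Hakon's issue by representation.
The 2/25 is divided into 2 equal shares of 1/25 among Trygve, Asgeir.
Trygve is living and takes 1/25.
Asgeir is living and takes 1/25.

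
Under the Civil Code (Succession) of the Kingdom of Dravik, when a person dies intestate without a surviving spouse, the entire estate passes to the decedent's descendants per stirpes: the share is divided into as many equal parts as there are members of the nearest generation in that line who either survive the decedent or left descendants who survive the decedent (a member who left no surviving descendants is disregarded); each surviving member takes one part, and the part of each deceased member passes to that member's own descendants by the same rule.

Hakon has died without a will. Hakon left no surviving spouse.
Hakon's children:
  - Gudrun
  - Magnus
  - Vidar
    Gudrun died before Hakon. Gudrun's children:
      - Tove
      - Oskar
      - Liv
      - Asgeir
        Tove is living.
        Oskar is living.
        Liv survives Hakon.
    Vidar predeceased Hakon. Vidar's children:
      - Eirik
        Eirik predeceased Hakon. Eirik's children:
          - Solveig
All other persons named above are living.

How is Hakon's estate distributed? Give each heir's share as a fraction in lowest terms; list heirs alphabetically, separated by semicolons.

Asgeir 1/12; Liv 1/12; Magnus 1/3; Oskar 1/12; Solveig 1/3; Tove 1/12

There is no surviving spouse, so the entire estate passes to Hakon's descendants per stirpes.
The estate is divided into 3 equal shares of 1/3 among Gudrun, Magnus, Vidar.
Gudrun predeceased; the 1/3 allotted to Gudrun's branch passes to Gudrun's issue by representation.
The 1/3 is divided into 4 equal shares of 1/12 among Tove, Oskar, Liv, Asgeir.
Tove is living and takes 1/12.
Oskar is living and takes 1/12.
Liv is living and takes 1/12.
Asgeir is living and takes 1/12.
Magnus is living and takes 1/3.
Vidar predeceased; the 1/3 allotted to Vidar's branch passes to Vidar's issue by representation.
Eirik's line is the sole branch at this level, so the full 1/3 passes to Eirik's issue by representation.
Solveig is the sole taker at this level and receives the full 1/3.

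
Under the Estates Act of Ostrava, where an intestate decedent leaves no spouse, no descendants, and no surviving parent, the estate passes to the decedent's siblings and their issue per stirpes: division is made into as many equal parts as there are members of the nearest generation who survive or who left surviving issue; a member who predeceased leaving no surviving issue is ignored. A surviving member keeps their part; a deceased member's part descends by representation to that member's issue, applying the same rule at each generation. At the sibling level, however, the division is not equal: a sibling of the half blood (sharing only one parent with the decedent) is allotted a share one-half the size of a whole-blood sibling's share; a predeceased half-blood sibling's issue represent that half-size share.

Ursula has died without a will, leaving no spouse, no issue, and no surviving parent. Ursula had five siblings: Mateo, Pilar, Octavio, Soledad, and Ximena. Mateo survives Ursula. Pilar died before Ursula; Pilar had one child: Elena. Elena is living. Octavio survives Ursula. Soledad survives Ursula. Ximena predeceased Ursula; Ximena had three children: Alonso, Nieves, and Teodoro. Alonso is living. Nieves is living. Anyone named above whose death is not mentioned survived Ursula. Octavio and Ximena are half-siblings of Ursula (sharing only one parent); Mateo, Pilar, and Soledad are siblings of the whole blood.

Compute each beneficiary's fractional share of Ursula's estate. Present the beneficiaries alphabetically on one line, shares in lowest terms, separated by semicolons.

No spouse, descendants, or parent survives, so the estate passes to Ursula's siblings per stirpes.
Half-blood siblings count for one-half the weight of whole-blood siblings at the initial division.
Dividing 1 in proportion to weights (total weight 4): Mateo (weight 1) → 1/4; Pilar (weight 1) → 1/4; Octavio (weight 1/2) → 1/8; Soledad (weight 1) → 1/4; Ximena (weight 1/2) → 1/8.
Mateo is living and takes 1/4.
Pilar predeceased; the 1/4 allotted to Pilar's branch passes to Pilar's issue by representation.
Elena is the sole taker at this level and receives the full 1/4.
Octavio is living and takes 1/8.
Soledad is living and takes 1/4.
Ximena predeceased; the 1/8 allotted to Ximena's branch passes to Ximena's issue by representation.
The 1/8 is divided into 3 equal shares of 1/24 among Alonso, Nieves, Teodoro.
Alonso is living and takes 1/24.
Nieves is living and takes 1/24.
Teodoro is living and takes 1/24.

Alonso 1/24; Elena 1/4; Mateo 1/4; Nieves 1/24; Octavio 1/8; Soledad 1/4; Teodoro 1/24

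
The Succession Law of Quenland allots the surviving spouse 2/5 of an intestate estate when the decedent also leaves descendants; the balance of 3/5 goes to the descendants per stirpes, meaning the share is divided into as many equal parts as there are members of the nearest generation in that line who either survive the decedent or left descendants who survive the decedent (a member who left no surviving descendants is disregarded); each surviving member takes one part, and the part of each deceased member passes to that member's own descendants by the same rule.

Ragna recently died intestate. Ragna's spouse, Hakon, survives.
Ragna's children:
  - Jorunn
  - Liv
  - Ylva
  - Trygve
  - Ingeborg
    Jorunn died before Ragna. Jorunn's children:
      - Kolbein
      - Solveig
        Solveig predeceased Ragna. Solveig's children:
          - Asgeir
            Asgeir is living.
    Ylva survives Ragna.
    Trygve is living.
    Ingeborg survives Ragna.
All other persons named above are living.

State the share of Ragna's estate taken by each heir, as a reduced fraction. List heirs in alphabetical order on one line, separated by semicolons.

Hakon, as surviving spouse, takes 2/5.
The remaining 3/5 passes to Ragna's descendants per stirpes.
The 3/5 is divided into 5 equal shares of 3/25 among Jorunn, Liv, Ylva, Trygve, Ingeborg.
Jorunn predeceased; the 3/25 allotted to Jorunn's branch passes to Jorunn's issue by representation.
The 3/25 is divided into 2 equal shares of 3/50 among Kolbein, Solveig.
Kolbein is living and takes 3/50.
Solveig predeceased; the 3/50 allotted to Solveig's branch passes to Solveig's issue by representation.
Asgeir is the sole taker at this level and receives the full 3/50.
Liv is living and takes 3/25.
Ylva is living and takes 3/25.
Trygve is living and takes 3/25.
Ingeborg is living and takes 3/25.

Asgeir 3/50; Hakon 2/5; Ingeborg 3/25; Kolbein 3/50; Liv 3/25; Trygve 3/25; Ylva 3/25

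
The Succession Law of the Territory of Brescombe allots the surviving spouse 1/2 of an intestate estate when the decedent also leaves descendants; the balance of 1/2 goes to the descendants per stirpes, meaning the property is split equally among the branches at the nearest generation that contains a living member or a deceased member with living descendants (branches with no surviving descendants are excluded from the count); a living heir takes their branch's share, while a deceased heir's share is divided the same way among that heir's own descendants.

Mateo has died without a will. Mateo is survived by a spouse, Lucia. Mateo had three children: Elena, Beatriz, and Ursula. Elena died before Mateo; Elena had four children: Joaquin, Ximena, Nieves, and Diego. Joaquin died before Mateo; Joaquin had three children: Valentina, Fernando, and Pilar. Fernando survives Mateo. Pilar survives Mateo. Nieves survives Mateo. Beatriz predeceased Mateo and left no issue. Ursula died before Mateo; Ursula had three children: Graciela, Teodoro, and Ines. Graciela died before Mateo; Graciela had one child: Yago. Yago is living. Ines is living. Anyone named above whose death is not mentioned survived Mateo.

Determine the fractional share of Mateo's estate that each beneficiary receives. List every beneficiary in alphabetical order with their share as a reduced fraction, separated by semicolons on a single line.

Diego 1/16; Fernando 1/48; Ines 1/12; Lucia 1/2; Nieves 1/16; Pilar 1/48; Teodoro 1/12; Valentina 1/48; Ximena 1/16; Yago 1/12

Lucia, as surviving spouse, takes 1/2.
The remaining 1/2 passes to Mateo's descendants per stirpes.
Beatriz left no surviving issue, so that branch lapses and is disregarded.
The 1/2 is divided into 2 equal shares of 1/4 among Elena, Ursula.
Elena predeceased; the 1/4 allotted to Elena's branch passes to Elena's issue by representation.
The 1/4 is divided into 4 equal shares of 1/16 among Joaquin, Ximena, Nieves, Diego.
Joaquin predeceased; the 1/16 allotted to Joaquin's branch passes to Joaquin's issue by representation.
The 1/16 is divided into 3 equal shares of 1/48 among Valentina, Fernando, Pilar.
Valentina is living and takes 1/48.
Fernando is living and takes 1/48.
Pilar is living and takes 1/48.
Ximena is living and takes 1/16.
Nieves is living and takes 1/16.
Diego is living and takes 1/16.
Ursula predeceased; the 1/4 allotted to Ursula's branch passes to Ursula's issue by representation.
The 1/4 is divided into 3 equal shares of 1/12 among Graciela, Teodoro, Ines.
Graciela predeceased; the 1/12 allotted to Graciela's branch passes to Graciela's issue by representation.
Yago is the sole taker at this level and receives the full 1/12.
Teodoro is living and takes 1/12.
Ines is living and takes 1/12.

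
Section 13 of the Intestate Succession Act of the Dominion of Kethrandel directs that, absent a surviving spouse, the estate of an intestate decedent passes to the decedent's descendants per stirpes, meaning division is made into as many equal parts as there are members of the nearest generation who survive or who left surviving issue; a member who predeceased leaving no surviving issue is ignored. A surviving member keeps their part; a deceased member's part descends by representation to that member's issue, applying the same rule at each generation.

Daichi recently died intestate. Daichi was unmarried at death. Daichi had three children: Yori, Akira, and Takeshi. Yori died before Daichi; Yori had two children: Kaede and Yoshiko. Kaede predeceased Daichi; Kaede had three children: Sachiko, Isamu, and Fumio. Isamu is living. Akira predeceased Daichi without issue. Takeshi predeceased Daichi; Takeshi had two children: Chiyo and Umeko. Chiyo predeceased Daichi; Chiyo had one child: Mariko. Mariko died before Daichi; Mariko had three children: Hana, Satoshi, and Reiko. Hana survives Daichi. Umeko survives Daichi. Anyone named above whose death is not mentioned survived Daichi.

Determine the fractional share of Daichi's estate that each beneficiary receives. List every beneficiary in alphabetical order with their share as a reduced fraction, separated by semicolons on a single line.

There is no surviving spouse, so the entire estate passes to Daichi's descendants per stirpes.
Akira left no surviving issue, so that branch lapses and is disregarded.
The estate is divided into 2 equal shares of 1/2 among Yori, Takeshi.
Yori predeceased; the 1/2 allotted to Yori's branch passes to Yori's issue by representation.
The 1/2 is divided into 2 equal shares of 1/4 among Kaede, Yoshiko.
Kaede predeceased; the 1/4 allotted to Kaede's branch passes to Kaede's issue by representation.
The 1/4 is divided into 3 equal shares of 1/12 among Sachiko, Isamu, Fumio.
Sachiko is living and takes 1/12.
Isamu is living and takes 1/12.
Fumio is living and takes 1/12.
Yoshiko is living and takes 1/4.
Takeshi predeceased; the 1/2 allotted to Takeshi's branch passes to Takeshi's issue by representation.
The 1/2 is divided into 2 equal shares of 1/4 among Chiyo, Umeko.
Chiyo predeceased; the 1/4 allotted to Chiyo's branch passes to Chiyo's issue by representation.
Mariko's line is the sole branch at this level, so the full 1/4 passes to Mariko's issue by representation.
The 1/4 is divided into 3 equal shares of 1/12 among Hana, Satoshi, Reiko.
Hana is living and takes 1/12.
Satoshi is living and takes 1/12.
Reiko is living and takes 1/12.
Umeko is living and takes 1/4.

Fumio 1/12; Hana 1/12; Isamu 1/12; Reiko 1/12; Sachiko 1/12; Satoshi 1/12; Umeko 1/4; Yoshiko 1/4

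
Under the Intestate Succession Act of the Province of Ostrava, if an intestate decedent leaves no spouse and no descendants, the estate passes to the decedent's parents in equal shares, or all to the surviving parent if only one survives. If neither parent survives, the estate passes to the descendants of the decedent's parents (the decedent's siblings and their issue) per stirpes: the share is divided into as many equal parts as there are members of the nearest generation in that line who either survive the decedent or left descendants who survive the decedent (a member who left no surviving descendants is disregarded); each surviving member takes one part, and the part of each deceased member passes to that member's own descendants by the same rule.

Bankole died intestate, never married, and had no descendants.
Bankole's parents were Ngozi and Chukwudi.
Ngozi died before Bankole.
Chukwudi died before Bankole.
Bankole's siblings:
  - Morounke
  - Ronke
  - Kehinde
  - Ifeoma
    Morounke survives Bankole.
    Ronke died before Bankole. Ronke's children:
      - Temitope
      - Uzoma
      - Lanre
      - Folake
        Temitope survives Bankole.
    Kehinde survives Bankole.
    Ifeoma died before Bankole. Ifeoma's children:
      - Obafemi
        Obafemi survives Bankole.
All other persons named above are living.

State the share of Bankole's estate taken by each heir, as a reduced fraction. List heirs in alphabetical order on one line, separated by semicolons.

Folake 1/16; Kehinde 1/4; Lanre 1/16; Morounke 1/4; Obafemi 1/4; Temitope 1/16; Uzoma 1/16

Neither parent survives and there are no descendants, so the estate passes to Bankole's siblings and their issue per stirpes.
The estate is divided into 4 equal shares of 1/4 among Morounke, Ronke, Kehinde, Ifeoma.
Morounke is living and takes 1/4.
Ronke predeceased; the 1/4 allotted to Ronke's branch passes to Ronke's issue by representation.
The 1/4 is divided into 4 equal shares of 1/16 among Temitope, Uzoma, Lanre, Folake.
Temitope is living and takes 1/16.
Uzoma is living and takes 1/16.
Lanre is living and takes 1/16.
Folake is living and takes 1/16.
Kehinde is living and takes 1/4.
Ifeoma predeceased; the 1/4 allotted to Ifeoma's branch passes to Ifeoma's issue by representation.
Obafemi is the sole taker at this level and receives the full 1/4.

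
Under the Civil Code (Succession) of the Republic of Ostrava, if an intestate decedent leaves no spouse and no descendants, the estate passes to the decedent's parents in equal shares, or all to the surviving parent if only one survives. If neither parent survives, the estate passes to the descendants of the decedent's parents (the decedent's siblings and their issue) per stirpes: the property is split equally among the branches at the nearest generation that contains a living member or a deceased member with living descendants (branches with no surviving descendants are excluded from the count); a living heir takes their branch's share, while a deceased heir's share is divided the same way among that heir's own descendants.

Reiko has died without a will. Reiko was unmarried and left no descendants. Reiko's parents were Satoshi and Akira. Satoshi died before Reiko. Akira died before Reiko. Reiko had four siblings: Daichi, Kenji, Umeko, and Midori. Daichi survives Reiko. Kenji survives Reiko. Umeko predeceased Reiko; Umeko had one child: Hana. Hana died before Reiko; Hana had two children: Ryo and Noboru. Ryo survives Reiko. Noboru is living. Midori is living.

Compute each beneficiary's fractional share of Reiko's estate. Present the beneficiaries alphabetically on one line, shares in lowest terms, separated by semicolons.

Neither parent survives and there are no descendants, so the estate passes to Reiko's siblings and their issue per stirpes.
The estate is divided into 4 equal shares of 1/4 among Daichi, Kenji, Umeko, Midori.
Daichi is living and takes 1/4.
Kenji is living and takes 1/4.
Umeko predeceased; the 1/4 allotted to Umeko's branch passes to Umeko's issue by representation.
Hana's line is the sole branch at this level, so the full 1/4 passes to Hana's issue by representation.
The 1/4 is divided into 2 equal shares of 1/8 among Ryo, Noboru.
Ryo is living and takes 1/8.
Noboru is living and takes 1/8.
Midori is living and takes 1/4.

Daichi 1/4; Kenji 1/4; Midori 1/4; Noboru 1/8; Ryo 1/8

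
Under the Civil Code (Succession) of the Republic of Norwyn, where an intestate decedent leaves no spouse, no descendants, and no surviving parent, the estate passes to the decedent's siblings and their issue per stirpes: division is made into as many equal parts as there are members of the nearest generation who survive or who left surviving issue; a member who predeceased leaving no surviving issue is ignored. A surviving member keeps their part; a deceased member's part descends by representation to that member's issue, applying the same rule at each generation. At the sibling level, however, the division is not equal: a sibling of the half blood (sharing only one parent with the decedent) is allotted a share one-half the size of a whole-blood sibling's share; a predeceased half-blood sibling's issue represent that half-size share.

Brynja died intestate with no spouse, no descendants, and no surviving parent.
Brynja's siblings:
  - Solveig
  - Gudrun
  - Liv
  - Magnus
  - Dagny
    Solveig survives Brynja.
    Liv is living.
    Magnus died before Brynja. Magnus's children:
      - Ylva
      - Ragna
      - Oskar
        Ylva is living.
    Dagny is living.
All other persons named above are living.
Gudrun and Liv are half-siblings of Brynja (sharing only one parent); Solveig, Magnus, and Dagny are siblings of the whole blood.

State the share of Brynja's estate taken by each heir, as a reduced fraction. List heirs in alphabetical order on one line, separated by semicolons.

Dagny 1/4; Gudrun 1/8; Liv 1/8; Oskar 1/12; Ragna 1/12; Solveig 1/4; Ylva 1/12

No spouse, descendants, or parent survives, so the estate passes to Brynja's siblings per stirpes.
Half-blood siblings count for one-half the weight of whole-blood siblings at the initial division.
Dividing 1 in proportion to weights (total weight 4): Solveig (weight 1) → 1/4; Gudrun (weight 1/2) → 1/8; Liv (weight 1/2) → 1/8; Magnus (weight 1) → 1/4; Dagny (weight 1) → 1/4.
Solveig is living and takes 1/4.
Gudrun is living and takes 1/8.
Liv is living and takes 1/8.
Magnus predeceased; the 1/4 allotted to Magnus's branch passes to Magnus's issue by representation.
The 1/4 is divided into 3 equal shares of 1/12 among Ylva, Ragna, Oskar.
Ylva is living and takes 1/12.
Ragna is living and takes 1/12.
Oskar is living and takes 1/12.
Dagny is living and takes 1/4.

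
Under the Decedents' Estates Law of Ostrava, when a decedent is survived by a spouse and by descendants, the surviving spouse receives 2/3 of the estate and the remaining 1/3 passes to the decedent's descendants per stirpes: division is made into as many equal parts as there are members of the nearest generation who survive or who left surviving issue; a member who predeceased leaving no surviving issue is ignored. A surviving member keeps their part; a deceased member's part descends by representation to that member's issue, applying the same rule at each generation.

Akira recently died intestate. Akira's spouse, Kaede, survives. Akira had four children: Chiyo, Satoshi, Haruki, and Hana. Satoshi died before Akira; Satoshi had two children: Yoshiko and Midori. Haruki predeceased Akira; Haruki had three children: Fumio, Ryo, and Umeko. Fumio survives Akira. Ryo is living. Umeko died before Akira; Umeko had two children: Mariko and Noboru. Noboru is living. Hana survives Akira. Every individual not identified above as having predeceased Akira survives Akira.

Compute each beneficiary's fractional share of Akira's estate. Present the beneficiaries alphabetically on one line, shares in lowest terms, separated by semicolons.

Kaede, as surviving spouse, takes 2/3.
The remaining 1/3 passes to Akira's descendants per stirpes.
The 1/3 is divided into 4 equal shares of 1/12 among Chiyo, Satoshi, Haruki, Hana.
Chiyo is living and takes 1/12.
Satoshi predeceased; the 1/12 allotted to Satoshi's branch passes to Satoshi's issue by representation.
The 1/12 is divided into 2 equal shares of 1/24 among Yoshiko, Midori.
Yoshiko is living and takes 1/24.
Midori is living and takes 1/24.
Haruki predeceased; the 1/12 allotted to Haruki's branch passes to Haruki's issue by representation.
The 1/12 is divided into 3 equal shares of 1/36 among Fumio, Ryo, Umeko.
Fumio is living and takes 1/36.
Ryo is living and takes 1/36.
Umeko predeceased; the 1/36 allotted to Umeko's branch passes to Umeko's issue by representation.
The 1/36 is divided into 2 equal shares of 1/72 among Mariko, Noboru.
Mariko is living and takes 1/72.
Noboru is living and takes 1/72.
Hana is living and takes 1/12.

Chiyo 1/12; Fumio 1/36; Hana 1/12; Kaede 2/3; Mariko 1/72; Midori 1/24; Noboru 1/72; Ryo 1/36; Yoshiko 1/24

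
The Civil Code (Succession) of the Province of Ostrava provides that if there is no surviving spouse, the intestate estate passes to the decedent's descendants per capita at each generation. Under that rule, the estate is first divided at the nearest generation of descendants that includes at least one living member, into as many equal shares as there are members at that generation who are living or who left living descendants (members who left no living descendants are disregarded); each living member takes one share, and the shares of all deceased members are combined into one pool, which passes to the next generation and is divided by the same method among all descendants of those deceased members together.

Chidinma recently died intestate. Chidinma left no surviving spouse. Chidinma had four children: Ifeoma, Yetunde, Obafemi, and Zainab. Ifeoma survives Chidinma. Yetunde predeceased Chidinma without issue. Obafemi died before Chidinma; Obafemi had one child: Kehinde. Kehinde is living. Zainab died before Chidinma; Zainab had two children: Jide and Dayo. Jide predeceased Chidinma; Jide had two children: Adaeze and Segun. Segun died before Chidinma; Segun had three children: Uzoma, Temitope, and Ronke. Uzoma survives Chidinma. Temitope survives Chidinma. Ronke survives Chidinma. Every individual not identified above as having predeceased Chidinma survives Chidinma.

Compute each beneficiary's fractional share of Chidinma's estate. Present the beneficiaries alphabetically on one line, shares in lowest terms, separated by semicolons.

Adaeze 1/9; Dayo 2/9; Ifeoma 1/3; Kehinde 2/9; Ronke 1/27; Temitope 1/27; Uzoma 1/27

There is no surviving spouse, so the entire estate passes to Chidinma's descendants per capita at each generation.
At generation 1 (Ifeoma, Obafemi, Zainab) there are 3 shares of (1)/3 = 1/3 each.
Living: Ifeoma — each takes 1/3.
Deceased: Obafemi and Zainab. Their combined 2/3 is pooled and carried to generation 2.
At generation 2 (Kehinde, Jide, Dayo) there are 3 shares of (2/3)/3 = 2/9 each.
Living: Kehinde and Dayo — each takes 2/9.
Deceased: Jide. That 2/9 share is carried to generation 3.
At generation 3 (Adaeze, Segun) there are 2 shares of (2/9)/2 = 1/9 each.
Living: Adaeze — each takes 1/9.
Deceased: Segun. That 1/9 share is carried to generation 4.
At generation 4 (Uzoma, Temitope, Ronke) there are 3 shares of (1/9)/3 = 1/27 each.
Living: Uzoma, Temitope, and Ronke — each takes 1/27.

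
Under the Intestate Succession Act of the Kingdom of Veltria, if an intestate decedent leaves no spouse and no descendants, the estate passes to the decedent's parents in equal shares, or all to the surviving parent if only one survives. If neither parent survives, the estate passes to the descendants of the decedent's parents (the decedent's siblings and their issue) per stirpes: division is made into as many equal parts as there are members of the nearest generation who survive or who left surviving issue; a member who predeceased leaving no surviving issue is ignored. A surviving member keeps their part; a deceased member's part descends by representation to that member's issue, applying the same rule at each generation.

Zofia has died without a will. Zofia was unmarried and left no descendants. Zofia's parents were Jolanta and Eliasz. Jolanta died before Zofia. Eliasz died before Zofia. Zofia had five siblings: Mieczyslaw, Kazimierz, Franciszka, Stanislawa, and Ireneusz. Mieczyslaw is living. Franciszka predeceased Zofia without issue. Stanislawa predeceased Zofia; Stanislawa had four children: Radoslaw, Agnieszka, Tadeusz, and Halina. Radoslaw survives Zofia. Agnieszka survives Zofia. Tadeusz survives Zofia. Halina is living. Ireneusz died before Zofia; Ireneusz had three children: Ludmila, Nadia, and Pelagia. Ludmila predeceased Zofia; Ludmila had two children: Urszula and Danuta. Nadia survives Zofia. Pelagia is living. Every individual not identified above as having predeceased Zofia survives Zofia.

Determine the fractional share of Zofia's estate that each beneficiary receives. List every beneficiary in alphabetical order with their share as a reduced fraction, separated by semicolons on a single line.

Agnieszka 1/16; Danuta 1/24; Halina 1/16; Kazimierz 1/4; Mieczyslaw 1/4; Nadia 1/12; Pelagia 1/12; Radoslaw 1/16; Tadeusz 1/16; Urszula 1/24

Neither parent survives and there are no descendants, so the estate passes to Zofia's siblings and their issue per stirpes.
Franciszka left no surviving issue, so that branch lapses and is disregarded.
The estate is divided into 4 equal shares of 1/4 among Mieczyslaw, Kazimierz, Stanislawa, Ireneusz.
Mieczyslaw is living and takes 1/4.
Kazimierz is living and takes 1/4.
Stanislawa predeceased; the 1/4 allotted to Stanislawa's branch passes to Stanislawa's issue by representation.
The 1/4 is divided into 4 equal shares of 1/16 among Radoslaw, Agnieszka, Tadeusz, Halina.
Radoslaw is living and takes 1/16.
Agnieszka is living and takes 1/16.
Tadeusz is living and takes 1/16.
Halina is living and takes 1/16.
Ireneusz predeceased; the 1/4 allotted to Ireneusz's branch passes to Ireneusz's issue by representation.
The 1/4 is divided into 3 equal shares of 1/12 among Ludmila, Nadia, Pelagia.
Ludmila predeceased; the 1/12 allotted to Ludmila's branch passes to Ludmila's issue by representation.
The 1/12 is divided into 2 equal shares of 1/24 among Urszula, Danuta.
Urszula is living and takes 1/24.
Danuta is living and takes 1/24.
Nadia is living and takes 1/12.
Pelagia is living and takes 1/12.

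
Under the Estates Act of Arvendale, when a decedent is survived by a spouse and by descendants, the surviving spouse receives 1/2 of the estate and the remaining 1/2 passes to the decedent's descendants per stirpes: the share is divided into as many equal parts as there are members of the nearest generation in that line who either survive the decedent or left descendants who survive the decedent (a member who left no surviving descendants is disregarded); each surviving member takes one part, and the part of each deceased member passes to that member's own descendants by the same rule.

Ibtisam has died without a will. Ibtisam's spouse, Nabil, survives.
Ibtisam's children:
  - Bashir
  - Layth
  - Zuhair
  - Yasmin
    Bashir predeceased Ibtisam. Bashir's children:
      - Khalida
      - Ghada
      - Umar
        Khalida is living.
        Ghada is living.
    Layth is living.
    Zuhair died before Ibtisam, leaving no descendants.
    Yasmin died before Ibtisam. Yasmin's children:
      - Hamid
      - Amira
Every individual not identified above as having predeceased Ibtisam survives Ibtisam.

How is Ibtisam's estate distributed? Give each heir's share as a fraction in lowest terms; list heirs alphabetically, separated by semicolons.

Amira 1/12; Ghada 1/18; Hamid 1/12; Khalida 1/18; Layth 1/6; Nabil 1/2; Umar 1/18

Nabil, as surviving spouse, takes 1/2.
The remaining 1/2 passes to Ibtisam's descendants per stirpes.
Zuhair left no surviving issue, so that branch lapses and is disregarded.
The 1/2 is divided into 3 equal shares of 1/6 among Bashir, Layth, Yasmin.
Bashir predeceased; the 1/6 allotted to Bashir's branch passes to Bashir's issue by representation.
The 1/6 is divided into 3 equal shares of 1/18 among Khalida, Ghada, Umar.
Khalida is living and takes 1/18.
Ghada is living and takes 1/18.
Umar is living and takes 1/18.
Layth is living and takes 1/6.
Yasmin predeceased; the 1/6 allotted to Yasmin's branch passes to Yasmin's issue by representation.
The 1/6 is divided into 2 equal shares of 1/12 among Hamid, Amira.
Hamid is living and takes 1/12.
Amira is living and takes 1/12.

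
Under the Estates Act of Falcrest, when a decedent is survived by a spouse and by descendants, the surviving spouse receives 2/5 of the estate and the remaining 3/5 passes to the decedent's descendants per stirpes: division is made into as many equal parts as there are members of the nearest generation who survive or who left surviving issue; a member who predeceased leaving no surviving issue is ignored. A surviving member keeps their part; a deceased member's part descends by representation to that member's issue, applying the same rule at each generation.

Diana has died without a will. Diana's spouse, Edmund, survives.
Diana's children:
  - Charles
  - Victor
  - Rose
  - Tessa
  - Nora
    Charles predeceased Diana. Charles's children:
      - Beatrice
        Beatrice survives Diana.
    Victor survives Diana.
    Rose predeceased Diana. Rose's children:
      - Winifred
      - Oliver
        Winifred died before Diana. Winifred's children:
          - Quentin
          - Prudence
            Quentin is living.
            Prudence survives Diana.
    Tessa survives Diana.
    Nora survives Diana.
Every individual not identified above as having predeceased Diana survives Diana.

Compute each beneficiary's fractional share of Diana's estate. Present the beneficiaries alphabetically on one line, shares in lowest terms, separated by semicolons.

Beatrice 3/25; Edmund 2/5; Nora 3/25; Oliver 3/50; Prudence 3/100; Quentin 3/100; Tessa 3/25; Victor 3/25

Edmund, as surviving spouse, takes 2/5.
The remaining 3/5 passes to Diana's descendants per stirpes.
The 3/5 is divided into 5 equal shares of 3/25 among Charles, Victor, Rose, Tessa, Nora.
Charles predeceased; the 3/25 allotted to Charles's branch passes to Charles's issue by representation.
Beatrice is the sole taker at this level and receives the full 3/25.
Victor is living and takes 3/25.
Rose predeceased; the 3/25 allotted to Rose's branch passes to Rose's issue by representation.
The 3/25 is divided into 2 equal shares of 3/50 among Winifred, Oliver.
Winifred predeceased; the 3/50 allotted to Winifred's branch passes to Winifred's issue by representation.
The 3/50 is divided into 2 equal shares of 3/100 among Quentin, Prudence.
Quentin is living and takes 3/100.
Prudence is living and takes 3/100.
Oliver is living and takes 3/50.
Tessa is living and takes 3/25.
Nora is living and takes 3/25.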